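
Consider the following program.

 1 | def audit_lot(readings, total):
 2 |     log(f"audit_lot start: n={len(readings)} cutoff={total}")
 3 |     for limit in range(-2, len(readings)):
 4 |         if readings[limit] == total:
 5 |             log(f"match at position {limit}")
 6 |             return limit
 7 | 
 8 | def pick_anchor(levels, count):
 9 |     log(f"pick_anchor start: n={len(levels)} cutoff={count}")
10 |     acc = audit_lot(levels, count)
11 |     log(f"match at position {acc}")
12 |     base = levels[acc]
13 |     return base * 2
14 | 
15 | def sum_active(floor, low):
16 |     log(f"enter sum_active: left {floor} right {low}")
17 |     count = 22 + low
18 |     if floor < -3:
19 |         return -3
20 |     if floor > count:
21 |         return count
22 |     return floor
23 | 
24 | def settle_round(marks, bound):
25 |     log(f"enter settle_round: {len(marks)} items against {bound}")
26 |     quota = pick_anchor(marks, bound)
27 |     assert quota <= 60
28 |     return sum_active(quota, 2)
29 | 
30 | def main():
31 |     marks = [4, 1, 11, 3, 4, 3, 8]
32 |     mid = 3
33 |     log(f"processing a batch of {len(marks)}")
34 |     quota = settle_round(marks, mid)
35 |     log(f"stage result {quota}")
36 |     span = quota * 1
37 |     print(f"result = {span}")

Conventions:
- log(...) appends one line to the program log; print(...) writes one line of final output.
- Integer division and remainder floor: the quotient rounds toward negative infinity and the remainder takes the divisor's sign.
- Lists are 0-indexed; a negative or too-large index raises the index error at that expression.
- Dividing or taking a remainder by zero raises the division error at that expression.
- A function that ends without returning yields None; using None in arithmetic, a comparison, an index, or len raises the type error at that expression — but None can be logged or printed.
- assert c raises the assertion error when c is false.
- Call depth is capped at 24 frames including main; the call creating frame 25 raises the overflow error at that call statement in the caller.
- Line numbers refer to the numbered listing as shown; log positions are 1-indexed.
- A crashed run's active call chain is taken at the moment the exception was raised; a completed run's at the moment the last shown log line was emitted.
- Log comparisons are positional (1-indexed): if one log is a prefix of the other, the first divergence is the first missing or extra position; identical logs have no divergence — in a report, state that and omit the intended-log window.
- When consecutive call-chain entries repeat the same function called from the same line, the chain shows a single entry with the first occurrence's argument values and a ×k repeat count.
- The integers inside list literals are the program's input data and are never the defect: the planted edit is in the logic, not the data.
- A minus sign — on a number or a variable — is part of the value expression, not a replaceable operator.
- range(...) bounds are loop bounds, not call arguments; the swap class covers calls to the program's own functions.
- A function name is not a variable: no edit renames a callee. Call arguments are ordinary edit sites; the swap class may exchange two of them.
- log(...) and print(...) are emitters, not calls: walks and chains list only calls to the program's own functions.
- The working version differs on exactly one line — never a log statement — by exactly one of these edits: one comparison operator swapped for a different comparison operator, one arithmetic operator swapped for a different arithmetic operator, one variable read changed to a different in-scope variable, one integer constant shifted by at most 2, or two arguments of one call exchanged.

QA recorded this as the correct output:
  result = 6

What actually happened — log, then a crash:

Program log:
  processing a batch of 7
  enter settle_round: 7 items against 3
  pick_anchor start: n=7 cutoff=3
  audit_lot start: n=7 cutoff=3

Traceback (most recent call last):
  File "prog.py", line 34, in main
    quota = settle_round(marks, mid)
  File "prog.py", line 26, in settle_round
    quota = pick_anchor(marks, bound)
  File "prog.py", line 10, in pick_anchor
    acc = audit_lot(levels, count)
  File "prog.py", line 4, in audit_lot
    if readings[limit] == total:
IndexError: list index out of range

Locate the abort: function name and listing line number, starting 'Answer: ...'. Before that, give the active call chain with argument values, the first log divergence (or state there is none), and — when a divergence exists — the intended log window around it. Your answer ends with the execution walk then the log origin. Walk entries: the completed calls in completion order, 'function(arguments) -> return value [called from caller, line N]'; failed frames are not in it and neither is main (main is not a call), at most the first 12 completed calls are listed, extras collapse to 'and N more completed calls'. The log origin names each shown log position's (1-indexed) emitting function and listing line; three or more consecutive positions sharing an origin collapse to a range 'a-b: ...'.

Answer: the error was raised in audit_lot, line 4.
Key observation: A complete run would log 'match at position 3' next, but this one stopped at 4 lines.
Call chain: main -> settle_round([4, 1, 11, 3, 4, 3, 8], 3) (called at line 34) -> pick_anchor([4, 1, 11, 3, 4, 3, 8], 3) (called at line 26) -> audit_lot([4, 1, 11, 3, 4, 3, 8], 3) (called at line 10).
First divergence: position 5 (shown log ended at 4 lines; the working version continues: 'match at position 3').
Intended log window:
  3: pick_anchor start: n=7 cutoff=3
  4: audit_lot start: n=7 cutoff=3
  5: match at position 3
  6: match at position 3
Execution walk:
  (no call completed)
Log origins:
  1: emitted by main (line 33)
  2: emitted by settle_round (line 25)
  3: emitted by pick_anchor (line 9)
  4: emitted by audit_lot (line 2)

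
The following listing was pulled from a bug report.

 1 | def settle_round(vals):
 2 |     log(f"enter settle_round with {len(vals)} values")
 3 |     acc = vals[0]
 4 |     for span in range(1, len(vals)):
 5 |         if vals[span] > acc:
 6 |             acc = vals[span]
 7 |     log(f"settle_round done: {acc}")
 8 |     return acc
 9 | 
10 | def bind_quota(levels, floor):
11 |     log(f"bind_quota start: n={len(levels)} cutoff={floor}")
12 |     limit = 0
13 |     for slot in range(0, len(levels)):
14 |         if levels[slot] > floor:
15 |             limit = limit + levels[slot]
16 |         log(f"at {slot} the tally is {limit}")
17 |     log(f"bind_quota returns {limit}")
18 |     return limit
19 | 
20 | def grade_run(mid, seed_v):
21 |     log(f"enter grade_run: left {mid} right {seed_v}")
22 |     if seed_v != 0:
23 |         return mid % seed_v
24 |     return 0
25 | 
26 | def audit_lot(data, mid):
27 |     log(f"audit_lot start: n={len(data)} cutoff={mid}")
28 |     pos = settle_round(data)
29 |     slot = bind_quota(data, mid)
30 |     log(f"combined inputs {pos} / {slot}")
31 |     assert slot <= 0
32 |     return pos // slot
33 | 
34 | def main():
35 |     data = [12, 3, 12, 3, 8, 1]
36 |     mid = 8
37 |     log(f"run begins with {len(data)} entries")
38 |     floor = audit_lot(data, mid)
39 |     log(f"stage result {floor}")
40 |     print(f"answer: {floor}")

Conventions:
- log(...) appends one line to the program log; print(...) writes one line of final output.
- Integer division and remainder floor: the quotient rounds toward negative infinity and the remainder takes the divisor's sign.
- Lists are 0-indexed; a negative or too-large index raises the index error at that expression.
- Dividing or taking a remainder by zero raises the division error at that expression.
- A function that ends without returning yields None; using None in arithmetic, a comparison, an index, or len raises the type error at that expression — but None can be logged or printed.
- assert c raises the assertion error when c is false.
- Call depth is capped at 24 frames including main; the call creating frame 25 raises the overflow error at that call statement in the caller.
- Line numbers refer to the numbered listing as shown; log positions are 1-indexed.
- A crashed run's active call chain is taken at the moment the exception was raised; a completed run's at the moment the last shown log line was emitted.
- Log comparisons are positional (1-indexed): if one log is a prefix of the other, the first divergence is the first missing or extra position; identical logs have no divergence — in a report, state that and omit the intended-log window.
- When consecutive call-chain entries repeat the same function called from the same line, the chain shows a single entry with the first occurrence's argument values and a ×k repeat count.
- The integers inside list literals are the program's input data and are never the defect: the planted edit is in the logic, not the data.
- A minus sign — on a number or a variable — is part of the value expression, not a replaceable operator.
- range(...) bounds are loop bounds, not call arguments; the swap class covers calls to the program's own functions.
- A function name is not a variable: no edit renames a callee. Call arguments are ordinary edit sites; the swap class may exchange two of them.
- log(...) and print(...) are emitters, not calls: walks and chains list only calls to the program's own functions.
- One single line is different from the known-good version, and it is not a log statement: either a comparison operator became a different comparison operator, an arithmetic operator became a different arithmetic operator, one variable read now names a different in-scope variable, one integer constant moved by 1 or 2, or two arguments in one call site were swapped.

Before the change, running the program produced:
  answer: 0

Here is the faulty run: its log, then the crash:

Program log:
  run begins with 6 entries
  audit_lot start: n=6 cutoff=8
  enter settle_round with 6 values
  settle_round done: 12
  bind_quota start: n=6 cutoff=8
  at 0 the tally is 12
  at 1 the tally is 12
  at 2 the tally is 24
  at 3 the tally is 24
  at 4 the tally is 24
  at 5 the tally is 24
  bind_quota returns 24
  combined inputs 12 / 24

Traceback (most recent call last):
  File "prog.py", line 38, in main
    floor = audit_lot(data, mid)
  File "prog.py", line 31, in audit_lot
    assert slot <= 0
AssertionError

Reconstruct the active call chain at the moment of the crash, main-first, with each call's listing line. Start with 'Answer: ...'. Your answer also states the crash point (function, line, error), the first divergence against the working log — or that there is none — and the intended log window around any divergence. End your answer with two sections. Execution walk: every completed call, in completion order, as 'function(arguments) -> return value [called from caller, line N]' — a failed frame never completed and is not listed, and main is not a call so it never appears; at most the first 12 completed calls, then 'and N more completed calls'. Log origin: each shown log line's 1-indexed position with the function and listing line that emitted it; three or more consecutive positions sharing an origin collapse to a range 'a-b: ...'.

Answer: main -> audit_lot (called at line 38).
Core observation: A complete run would log 'stage result 0' next, but this one stopped at 13 lines.
Crash: audit_lot, line 31, AssertionError.
First divergence: position 14; the shown log stops at 13 lines while the working version next logs 'stage result 0'.
Intended log window:
  12: bind_quota returns 24
  13: combined inputs 12 / 24
  14: stage result 0
Execution walk:
  settle_round([12, 3, 12, 3, 8, 1]) -> 12  [called from audit_lot, line 28]
  bind_quota([12, 3, 12, 3, 8, 1], 8) -> 24  [called from audit_lot, line 29]
Origin of each log line:
  1 — main, line 37
  2 — audit_lot, line 27
  3 — settle_round, line 2
  4 — settle_round, line 7
  5 — bind_quota, line 11
  6-11 — bind_quota, line 16
  12 — bind_quota, line 17
  13 — audit_lot, line 30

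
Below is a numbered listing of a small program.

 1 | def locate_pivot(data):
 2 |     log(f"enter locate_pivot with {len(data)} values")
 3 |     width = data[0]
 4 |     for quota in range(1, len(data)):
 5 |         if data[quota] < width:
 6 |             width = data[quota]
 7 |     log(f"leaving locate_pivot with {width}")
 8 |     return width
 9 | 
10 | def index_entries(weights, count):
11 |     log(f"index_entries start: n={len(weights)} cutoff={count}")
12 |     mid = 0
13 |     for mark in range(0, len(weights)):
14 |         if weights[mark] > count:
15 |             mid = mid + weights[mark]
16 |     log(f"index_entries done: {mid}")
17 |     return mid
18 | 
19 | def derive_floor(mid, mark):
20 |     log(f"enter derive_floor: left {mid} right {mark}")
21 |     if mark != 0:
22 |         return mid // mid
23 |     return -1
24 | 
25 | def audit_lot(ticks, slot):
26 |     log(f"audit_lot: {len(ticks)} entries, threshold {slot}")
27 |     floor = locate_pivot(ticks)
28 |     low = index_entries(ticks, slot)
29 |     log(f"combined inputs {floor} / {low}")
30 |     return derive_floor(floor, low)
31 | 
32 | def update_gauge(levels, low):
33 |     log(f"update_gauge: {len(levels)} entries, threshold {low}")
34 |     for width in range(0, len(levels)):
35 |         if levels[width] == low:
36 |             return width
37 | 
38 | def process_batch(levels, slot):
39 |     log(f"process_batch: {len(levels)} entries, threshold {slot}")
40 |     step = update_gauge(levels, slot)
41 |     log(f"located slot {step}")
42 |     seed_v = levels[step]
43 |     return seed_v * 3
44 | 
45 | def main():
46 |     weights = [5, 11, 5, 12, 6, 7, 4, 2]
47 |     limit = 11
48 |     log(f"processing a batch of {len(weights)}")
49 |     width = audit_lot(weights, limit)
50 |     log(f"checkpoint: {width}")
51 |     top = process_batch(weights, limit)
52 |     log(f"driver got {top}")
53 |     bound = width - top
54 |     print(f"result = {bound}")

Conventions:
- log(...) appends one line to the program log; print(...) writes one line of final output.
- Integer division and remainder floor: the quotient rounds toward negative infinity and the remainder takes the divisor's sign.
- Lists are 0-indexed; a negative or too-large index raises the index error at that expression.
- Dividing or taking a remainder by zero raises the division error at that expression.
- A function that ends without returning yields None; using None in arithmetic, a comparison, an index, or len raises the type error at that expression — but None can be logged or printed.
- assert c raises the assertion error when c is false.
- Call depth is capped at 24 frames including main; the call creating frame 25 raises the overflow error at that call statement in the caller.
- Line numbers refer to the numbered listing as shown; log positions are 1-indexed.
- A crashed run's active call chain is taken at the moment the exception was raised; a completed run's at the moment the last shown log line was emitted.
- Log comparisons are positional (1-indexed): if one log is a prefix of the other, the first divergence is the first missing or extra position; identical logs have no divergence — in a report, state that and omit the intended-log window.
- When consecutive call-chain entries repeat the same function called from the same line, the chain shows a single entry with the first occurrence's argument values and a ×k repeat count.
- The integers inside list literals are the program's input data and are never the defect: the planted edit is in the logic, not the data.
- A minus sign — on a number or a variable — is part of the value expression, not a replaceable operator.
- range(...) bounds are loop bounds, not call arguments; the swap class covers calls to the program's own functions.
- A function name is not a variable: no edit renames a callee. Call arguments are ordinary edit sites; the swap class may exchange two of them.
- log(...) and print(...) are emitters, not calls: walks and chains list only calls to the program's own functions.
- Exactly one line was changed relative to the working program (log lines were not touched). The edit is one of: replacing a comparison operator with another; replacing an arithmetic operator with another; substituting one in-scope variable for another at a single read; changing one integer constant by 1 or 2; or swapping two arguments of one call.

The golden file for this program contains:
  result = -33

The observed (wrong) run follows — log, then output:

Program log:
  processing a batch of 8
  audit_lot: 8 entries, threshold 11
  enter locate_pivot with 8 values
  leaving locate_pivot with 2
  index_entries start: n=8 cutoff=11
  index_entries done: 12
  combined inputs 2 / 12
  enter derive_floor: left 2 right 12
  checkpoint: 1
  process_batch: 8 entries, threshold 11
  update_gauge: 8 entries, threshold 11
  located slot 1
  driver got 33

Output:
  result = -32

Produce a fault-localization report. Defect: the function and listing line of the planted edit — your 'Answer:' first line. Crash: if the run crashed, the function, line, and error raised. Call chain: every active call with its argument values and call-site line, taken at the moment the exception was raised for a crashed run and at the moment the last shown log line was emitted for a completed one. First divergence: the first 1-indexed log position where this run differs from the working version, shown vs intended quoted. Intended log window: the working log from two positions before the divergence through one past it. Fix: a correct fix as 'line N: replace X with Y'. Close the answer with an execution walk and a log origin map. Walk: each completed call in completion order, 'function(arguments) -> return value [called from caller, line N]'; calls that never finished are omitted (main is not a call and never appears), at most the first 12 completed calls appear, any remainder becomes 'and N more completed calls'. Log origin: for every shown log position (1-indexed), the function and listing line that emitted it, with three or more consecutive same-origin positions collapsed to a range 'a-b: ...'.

Answer: the defect is in derive_floor at line 22.
The tell: The log first diverges at position 9: the faulty run prints 'checkpoint: 1' where the working version prints 'checkpoint: 0'.
Call chain: main.
First divergence: position 9 — the shown line 'checkpoint: 1' should read 'checkpoint: 0'.
Intended log window:
  7: combined inputs 2 / 12
  8: enter derive_floor: left 2 right 12
  9: checkpoint: 0
  10: process_batch: 8 entries, threshold 11
Execution walk:
  locate_pivot([5, 11, 5, 12, 6, 7, 4, 2]) -> 2  [called from audit_lot, line 27]
  index_entries([5, 11, 5, 12, 6, 7, 4, 2], 11) -> 12  [called from audit_lot, line 28]
  derive_floor(2, 12) -> 1  [called from audit_lot, line 30]
  audit_lot([5, 11, 5, 12, 6, 7, 4, 2], 11) -> 1  [called from main, line 49]
  update_gauge([5, 11, 5, 12, 6, 7, 4, 2], 11) -> 1  [called from process_batch, line 40]
  process_batch([5, 11, 5, 12, 6, 7, 4, 2], 11) -> 33  [called from main, line 51]
Log origin:
  1: logged in main at line 48
  2: logged in audit_lot at line 26
  3: logged in locate_pivot at line 2
  4: logged in locate_pivot at line 7
  5: logged in index_entries at line 11
  6: logged in index_entries at line 16
  7: logged in audit_lot at line 29
  8: logged in derive_floor at line 20
  9: logged in main at line 50
  10: logged in process_batch at line 39
  11: logged in update_gauge at line 33
  12: logged in process_batch at line 41
  13: logged in main at line 52
A correct fix: line 22: replace `mid // mid` with `mid // mark`.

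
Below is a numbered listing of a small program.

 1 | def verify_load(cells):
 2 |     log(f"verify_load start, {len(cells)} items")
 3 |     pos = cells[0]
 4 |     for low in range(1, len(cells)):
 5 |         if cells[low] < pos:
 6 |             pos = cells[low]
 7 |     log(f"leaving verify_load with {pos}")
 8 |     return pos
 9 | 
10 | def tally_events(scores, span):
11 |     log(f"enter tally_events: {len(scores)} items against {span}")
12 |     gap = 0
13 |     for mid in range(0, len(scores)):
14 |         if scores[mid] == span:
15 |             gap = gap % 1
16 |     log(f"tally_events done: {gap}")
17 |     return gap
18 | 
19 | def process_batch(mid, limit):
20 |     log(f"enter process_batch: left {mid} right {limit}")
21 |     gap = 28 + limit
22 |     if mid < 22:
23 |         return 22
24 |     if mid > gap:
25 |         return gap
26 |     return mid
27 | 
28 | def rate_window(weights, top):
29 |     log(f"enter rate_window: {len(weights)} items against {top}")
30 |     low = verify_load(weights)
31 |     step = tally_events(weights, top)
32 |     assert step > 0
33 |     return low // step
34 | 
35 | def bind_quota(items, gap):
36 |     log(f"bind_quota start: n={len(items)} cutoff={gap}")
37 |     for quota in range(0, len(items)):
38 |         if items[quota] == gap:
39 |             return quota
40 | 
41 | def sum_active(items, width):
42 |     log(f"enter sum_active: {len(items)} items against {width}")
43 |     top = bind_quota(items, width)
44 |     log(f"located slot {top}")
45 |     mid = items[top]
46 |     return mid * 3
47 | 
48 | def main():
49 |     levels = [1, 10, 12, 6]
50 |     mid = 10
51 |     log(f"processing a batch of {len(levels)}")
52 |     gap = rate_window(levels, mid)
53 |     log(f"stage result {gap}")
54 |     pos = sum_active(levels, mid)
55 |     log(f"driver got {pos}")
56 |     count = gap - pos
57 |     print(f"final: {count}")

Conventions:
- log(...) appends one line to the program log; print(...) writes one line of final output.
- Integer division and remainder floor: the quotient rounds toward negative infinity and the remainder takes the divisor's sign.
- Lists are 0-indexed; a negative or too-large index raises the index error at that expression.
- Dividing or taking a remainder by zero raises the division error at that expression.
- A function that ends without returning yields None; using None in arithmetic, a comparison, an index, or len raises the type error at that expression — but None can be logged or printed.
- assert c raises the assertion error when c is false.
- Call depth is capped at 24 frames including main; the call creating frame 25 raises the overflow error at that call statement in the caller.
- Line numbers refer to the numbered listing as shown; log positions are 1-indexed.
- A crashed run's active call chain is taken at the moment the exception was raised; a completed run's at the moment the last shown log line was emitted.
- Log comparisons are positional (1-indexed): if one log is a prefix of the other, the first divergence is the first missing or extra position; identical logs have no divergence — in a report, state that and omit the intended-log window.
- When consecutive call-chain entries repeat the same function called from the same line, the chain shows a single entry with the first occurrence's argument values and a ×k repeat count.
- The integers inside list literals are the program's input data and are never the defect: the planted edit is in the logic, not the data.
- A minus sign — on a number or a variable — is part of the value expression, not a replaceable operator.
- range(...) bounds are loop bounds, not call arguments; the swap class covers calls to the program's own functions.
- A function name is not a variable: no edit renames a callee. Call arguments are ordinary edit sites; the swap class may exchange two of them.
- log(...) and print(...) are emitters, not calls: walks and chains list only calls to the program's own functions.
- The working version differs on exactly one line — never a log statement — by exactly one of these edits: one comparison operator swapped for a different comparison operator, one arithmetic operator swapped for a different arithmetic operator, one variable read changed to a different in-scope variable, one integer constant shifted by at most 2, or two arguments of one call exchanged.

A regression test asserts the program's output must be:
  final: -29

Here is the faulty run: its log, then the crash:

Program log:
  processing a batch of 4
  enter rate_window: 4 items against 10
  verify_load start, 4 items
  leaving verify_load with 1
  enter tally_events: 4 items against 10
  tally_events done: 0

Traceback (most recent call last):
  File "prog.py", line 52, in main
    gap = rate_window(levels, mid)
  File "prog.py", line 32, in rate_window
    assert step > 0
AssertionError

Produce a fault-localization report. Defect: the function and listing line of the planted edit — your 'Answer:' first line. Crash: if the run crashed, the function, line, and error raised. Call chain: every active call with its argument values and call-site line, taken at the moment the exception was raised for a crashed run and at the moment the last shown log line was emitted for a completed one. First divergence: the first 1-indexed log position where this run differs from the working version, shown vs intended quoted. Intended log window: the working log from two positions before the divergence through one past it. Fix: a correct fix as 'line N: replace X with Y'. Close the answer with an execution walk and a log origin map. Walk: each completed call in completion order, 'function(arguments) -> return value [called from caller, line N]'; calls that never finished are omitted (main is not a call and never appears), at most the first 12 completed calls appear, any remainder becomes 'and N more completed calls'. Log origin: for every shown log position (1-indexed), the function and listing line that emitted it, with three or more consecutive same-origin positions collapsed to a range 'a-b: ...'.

Answer: the defect is in tally_events at line 15.
Key observation: The earliest visible damage is log position 6 — 'tally_events done: 0' rather than the intended 'tally_events done: 1'.
Crash: rate_window, line 32, AssertionError.
Call chain: main -> rate_window([1, 10, 12, 6], 10) (called at line 52).
First divergence: position 6; shown 'tally_events done: 0' vs intended 'tally_events done: 1'.
Intended log window:
  4: leaving verify_load with 1
  5: enter tally_events: 4 items against 10
  6: tally_events done: 1
  7: stage result 1
Execution walk:
  verify_load([1, 10, 12, 6]) -> 1  [called from rate_window, line 30]
  tally_events([1, 10, 12, 6], 10) -> 0  [called from rate_window, line 31]
Log origins:
  1: emitted by main (line 51)
  2: emitted by rate_window (line 29)
  3: emitted by verify_load (line 2)
  4: emitted by verify_load (line 7)
  5: emitted by tally_events (line 11)
  6: emitted by tally_events (line 16)
A correct fix: line 15: replace `%` with `+`.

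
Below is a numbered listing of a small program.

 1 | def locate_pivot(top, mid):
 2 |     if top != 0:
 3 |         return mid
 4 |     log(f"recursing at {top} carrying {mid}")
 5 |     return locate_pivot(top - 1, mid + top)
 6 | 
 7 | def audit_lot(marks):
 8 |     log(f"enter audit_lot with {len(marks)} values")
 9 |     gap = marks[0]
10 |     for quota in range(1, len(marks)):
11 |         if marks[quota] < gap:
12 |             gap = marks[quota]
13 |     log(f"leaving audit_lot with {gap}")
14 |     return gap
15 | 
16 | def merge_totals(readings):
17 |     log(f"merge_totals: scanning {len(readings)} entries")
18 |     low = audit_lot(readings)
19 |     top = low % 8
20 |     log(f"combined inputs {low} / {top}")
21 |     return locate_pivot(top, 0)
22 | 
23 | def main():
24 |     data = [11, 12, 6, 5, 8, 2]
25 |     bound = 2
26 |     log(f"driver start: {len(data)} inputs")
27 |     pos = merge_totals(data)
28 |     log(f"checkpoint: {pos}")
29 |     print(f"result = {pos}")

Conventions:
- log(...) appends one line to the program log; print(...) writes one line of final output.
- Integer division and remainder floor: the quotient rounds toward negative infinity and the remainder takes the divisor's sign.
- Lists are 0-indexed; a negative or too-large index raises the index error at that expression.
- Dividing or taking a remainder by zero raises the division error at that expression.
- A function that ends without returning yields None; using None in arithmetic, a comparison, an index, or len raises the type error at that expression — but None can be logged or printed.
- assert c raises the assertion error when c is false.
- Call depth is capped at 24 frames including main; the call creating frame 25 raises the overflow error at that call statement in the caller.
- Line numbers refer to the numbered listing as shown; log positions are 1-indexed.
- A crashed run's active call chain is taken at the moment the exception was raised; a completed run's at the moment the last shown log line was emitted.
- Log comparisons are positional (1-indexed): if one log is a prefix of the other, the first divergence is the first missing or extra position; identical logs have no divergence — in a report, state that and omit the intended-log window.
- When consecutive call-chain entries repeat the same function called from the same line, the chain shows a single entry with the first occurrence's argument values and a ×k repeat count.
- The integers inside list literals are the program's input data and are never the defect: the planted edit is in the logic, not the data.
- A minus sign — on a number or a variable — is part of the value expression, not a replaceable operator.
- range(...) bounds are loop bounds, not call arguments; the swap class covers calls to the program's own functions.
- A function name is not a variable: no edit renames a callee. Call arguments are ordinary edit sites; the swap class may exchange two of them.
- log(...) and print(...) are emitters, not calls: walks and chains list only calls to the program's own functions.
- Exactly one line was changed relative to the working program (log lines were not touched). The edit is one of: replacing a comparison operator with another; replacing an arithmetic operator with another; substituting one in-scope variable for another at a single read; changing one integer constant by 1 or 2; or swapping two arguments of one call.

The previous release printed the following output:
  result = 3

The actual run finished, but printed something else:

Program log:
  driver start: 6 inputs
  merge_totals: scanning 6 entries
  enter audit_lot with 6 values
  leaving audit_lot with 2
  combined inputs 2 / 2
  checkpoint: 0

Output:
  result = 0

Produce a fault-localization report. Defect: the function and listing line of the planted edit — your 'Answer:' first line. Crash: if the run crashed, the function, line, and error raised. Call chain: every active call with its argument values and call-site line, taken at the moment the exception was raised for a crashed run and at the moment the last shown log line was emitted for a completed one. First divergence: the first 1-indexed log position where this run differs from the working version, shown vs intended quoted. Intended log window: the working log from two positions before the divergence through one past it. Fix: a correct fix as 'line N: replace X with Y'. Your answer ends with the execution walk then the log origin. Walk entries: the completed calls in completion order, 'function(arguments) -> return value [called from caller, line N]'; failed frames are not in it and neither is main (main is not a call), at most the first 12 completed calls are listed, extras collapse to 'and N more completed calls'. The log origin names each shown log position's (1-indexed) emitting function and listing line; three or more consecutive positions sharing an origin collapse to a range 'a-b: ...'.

Answer: the defect is in locate_pivot at line 2.
Core observation: Everything matches until log position 6, which reads 'checkpoint: 0' in place of 'recursing at 2 carrying 0'.
Call chain: main.
First divergence: position 6; shown 'checkpoint: 0' vs intended 'recursing at 2 carrying 0'.
Intended log window:
  4: leaving audit_lot with 2
  5: combined inputs 2 / 2
  6: recursing at 2 carrying 0
  7: recursing at 1 carrying 2
Execution walk:
  audit_lot([11, 12, 6, 5, 8, 2]) -> 2  [called from merge_totals, line 18]
  locate_pivot(2, 0) -> 0  [called from merge_totals, line 21]
  merge_totals([11, 12, 6, 5, 8, 2]) -> 0  [called from main, line 27]
Origin of each log line:
  1 — main, line 26
  2 — merge_totals, line 17
  3 — audit_lot, line 8
  4 — audit_lot, line 13
  5 — merge_totals, line 20
  6 — main, line 28
A correct fix: line 2: replace `!=` with `<=`.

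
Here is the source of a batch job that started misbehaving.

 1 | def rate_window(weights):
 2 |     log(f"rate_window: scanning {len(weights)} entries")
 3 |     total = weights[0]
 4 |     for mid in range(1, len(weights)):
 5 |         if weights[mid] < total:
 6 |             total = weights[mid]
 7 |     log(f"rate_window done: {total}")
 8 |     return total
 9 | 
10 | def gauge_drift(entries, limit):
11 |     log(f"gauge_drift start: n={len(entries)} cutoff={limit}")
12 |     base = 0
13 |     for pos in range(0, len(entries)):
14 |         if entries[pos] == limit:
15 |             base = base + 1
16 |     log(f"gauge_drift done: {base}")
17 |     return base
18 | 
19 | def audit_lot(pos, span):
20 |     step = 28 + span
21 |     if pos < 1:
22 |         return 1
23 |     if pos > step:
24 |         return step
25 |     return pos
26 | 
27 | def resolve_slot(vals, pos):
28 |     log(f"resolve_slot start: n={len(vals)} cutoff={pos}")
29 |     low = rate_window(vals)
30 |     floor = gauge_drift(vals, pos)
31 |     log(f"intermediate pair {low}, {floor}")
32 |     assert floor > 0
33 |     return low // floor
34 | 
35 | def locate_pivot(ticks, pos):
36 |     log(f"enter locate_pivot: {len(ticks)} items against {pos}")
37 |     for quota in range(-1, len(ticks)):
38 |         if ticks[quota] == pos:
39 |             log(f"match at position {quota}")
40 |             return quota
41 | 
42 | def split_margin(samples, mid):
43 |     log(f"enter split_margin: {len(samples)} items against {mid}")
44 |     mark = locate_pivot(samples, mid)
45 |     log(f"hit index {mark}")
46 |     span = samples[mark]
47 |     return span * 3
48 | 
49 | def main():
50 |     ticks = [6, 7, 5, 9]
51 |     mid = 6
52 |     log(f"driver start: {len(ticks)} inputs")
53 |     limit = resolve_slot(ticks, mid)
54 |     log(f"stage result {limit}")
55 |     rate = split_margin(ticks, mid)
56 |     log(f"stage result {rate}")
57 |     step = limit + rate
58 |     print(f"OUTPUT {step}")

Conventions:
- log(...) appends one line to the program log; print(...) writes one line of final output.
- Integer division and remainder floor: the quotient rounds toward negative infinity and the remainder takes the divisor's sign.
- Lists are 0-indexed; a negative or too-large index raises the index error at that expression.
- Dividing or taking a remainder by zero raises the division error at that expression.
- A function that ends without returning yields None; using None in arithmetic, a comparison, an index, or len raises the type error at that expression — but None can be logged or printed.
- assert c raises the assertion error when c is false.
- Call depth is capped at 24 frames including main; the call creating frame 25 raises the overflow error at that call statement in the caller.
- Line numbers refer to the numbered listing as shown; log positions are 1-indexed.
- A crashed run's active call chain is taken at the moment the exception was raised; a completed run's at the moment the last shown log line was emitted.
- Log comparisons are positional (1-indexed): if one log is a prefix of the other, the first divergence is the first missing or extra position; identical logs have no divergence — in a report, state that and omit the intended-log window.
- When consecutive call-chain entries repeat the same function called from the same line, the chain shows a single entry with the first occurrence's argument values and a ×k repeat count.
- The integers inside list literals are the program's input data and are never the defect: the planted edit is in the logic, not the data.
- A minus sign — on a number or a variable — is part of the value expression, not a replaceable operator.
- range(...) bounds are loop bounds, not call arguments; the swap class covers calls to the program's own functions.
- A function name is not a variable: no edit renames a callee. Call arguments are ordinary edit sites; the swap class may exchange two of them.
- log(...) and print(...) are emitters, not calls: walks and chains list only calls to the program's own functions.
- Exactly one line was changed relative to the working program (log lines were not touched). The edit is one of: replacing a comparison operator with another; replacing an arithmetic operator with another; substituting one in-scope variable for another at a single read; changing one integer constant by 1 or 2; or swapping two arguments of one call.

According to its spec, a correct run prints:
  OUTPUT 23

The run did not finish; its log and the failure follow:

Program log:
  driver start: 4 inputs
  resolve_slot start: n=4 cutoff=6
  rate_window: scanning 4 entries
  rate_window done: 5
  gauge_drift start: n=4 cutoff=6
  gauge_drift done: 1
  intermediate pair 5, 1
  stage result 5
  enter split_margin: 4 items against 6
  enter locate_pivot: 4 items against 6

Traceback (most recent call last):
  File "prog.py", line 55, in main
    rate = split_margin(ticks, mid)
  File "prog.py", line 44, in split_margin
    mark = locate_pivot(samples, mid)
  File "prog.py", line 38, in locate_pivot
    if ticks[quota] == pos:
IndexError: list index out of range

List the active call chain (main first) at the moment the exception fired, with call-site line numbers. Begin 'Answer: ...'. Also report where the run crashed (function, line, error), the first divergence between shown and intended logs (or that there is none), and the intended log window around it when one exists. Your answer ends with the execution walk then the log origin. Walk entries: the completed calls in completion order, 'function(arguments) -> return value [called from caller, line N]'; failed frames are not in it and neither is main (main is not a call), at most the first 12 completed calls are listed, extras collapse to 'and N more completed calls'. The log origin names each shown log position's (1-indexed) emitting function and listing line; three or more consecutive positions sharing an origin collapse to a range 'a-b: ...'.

Answer: main -> split_margin (called at line 55) -> locate_pivot (called at line 44).
Key observation: A complete run would log 'match at position 0' next, but this one stopped at 10 lines.
Crash: locate_pivot, line 38, IndexError.
First divergence: position 11 (shown log ended at 10 lines; the working version continues: 'match at position 0').
Intended log window:
  9: enter split_margin: 4 items against 6
  10: enter locate_pivot: 4 items against 6
  11: match at position 0
  12: hit index 0
Execution walk:
  rate_window([6, 7, 5, 9]) -> 5  [called from resolve_slot, line 29]
  gauge_drift([6, 7, 5, 9], 6) -> 1  [called from resolve_slot, line 30]
  resolve_slot([6, 7, 5, 9], 6) -> 5  [called from main, line 53]
Origin of each log line:
  1: emitted by main (line 52)
  2: emitted by resolve_slot (line 28)
  3: emitted by rate_window (line 2)
  4: emitted by rate_window (line 7)
  5: emitted by gauge_drift (line 11)
  6: emitted by gauge_drift (line 16)
  7: emitted by resolve_slot (line 31)
  8: emitted by main (line 54)
  9: emitted by split_margin (line 43)
  10: emitted by locate_pivot (line 36)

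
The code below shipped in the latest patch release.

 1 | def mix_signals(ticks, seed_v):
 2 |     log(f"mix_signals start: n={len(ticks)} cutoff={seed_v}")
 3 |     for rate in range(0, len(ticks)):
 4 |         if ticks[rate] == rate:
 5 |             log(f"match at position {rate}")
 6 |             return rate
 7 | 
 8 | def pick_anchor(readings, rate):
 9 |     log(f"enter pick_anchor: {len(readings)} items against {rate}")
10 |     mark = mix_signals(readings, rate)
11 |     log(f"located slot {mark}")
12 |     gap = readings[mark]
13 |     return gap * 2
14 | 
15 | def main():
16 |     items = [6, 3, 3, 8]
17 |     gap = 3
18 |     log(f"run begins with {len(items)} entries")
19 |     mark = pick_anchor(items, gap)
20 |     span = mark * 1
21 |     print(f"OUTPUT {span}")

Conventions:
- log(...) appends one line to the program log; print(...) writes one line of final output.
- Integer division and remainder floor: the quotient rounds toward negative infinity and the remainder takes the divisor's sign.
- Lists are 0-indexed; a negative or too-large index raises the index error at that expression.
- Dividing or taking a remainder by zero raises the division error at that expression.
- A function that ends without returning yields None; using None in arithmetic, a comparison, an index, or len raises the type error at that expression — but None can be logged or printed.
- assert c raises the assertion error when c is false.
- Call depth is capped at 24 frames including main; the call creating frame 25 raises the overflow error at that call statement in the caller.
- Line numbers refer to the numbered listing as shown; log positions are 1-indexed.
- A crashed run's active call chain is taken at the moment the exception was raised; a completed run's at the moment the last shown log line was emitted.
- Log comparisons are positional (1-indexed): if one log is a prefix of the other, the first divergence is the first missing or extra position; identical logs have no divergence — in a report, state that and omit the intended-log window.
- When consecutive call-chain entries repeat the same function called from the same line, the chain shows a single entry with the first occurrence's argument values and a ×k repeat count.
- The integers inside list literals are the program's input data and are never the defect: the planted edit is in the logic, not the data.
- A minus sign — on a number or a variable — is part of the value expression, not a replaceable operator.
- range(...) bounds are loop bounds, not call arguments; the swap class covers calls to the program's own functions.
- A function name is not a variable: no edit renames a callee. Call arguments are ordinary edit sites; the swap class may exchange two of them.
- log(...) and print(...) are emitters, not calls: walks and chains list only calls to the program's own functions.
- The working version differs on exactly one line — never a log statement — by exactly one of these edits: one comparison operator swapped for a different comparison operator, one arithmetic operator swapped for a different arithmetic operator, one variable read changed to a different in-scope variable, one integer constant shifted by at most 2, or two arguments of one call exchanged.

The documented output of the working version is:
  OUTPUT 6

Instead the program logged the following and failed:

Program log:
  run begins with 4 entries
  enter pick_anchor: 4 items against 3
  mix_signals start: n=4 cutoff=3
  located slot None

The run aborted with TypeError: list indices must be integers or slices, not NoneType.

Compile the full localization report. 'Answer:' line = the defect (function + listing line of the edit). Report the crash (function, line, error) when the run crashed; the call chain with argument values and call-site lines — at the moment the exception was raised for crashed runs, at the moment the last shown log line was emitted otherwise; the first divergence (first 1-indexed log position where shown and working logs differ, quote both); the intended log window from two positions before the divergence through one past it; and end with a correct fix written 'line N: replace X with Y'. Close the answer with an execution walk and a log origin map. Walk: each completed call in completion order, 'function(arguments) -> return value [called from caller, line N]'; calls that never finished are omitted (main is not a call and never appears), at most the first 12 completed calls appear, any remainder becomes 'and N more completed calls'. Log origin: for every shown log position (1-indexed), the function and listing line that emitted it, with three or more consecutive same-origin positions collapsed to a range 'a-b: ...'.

Answer: the defect is in mix_signals at line 4.
Key fact: Position 4 is the first bad log line: 'located slot None' should read 'match at position 1'.
Crash: pick_anchor, line 12, TypeError.
Call chain: main -> pick_anchor([6, 3, 3, 8], 3) (called at line 19).
First divergence: position 4 — the shown line 'located slot None' should read 'match at position 1'.
Intended log window:
  2: enter pick_anchor: 4 items against 3
  3: mix_signals start: n=4 cutoff=3
  4: match at position 1
  5: located slot 1
Execution walk:
  mix_signals([6, 3, 3, 8], 3) -> None  [called from pick_anchor, line 10]
Log origin:
  1: from main, line 18
  2: from pick_anchor, line 9
  3: from mix_signals, line 2
  4: from pick_anchor, line 11
A correct fix: line 4: replace `ticks[rate] == rate` with `ticks[rate] == seed_v`.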